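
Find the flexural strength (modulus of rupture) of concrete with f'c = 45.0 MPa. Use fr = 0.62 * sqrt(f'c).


fr = 0.62 * sqrt(45.0)
= 4.159 MPa

4.159


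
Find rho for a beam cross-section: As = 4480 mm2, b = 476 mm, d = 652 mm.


rho = As / (b * d)
= 4480 / (476 * 652)
= 0.0144

0.0144


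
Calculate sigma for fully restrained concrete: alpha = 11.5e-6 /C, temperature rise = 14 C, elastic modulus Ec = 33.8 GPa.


sigma = alpha * dT * Ec
= 11.5e-6 * 14 * 33.8 * 1000
= 5.442 MPa

5.442


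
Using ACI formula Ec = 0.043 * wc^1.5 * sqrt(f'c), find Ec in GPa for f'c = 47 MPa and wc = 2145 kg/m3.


Ec = 0.043 * 2145^1.5 * sqrt(47) / 1000
= 29.29 GPa

29.29


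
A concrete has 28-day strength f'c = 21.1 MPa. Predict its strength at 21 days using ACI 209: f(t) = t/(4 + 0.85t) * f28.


f(21) = 21 / (4 + 0.85 * 21) * 21.1
= 21 / 21.85 * 21.1
= 20.28 MPa

20.28


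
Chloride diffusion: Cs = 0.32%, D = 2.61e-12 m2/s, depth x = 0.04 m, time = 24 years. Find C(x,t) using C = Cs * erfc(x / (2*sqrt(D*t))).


t_seconds = 24 * 365.25 * 24 * 3600 = 757382400.0 s
arg = 0.04 / (2 * sqrt(2.61e-12 * 757382400.0))
= 0.4498
erfc(0.4498) = 0.5247
C = 0.32 * 0.5247 = 0.1679%

0.1679


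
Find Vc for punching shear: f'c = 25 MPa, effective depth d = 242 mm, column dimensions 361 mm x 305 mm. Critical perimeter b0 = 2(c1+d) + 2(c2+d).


b0 = 2*(361 + 242) + 2*(305 + 242) = 2300 mm
Vc = 0.33 * sqrt(25) * 2300 * 242 / 1000
= 918.39 kN

918.39


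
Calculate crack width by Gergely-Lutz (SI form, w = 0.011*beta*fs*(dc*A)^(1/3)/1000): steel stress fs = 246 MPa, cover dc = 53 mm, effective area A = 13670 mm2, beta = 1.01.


w = 0.011 * beta * fs * (dc * A)^(1/3) / 1000
= 0.011 * 1.01 * 246 * (53 * 13670)^(1/3) / 1000
= 0.245 mm

0.245


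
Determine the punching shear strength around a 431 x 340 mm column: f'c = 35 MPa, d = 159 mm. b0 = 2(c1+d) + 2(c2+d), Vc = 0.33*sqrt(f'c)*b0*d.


b0 = 2*(431 + 159) + 2*(340 + 159) = 2178 mm
Vc = 0.33 * sqrt(35) * 2178 * 159 / 1000
= 676.09 kN

676.09


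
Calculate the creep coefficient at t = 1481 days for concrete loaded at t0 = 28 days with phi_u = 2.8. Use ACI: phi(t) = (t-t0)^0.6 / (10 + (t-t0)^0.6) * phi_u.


dt = 1481 - 28 = 1453
phi = 1453^0.6 / (10 + 1453^0.6) * 2.8
= 2.485

2.485


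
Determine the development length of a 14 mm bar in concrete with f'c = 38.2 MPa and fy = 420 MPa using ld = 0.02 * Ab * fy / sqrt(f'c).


Ab = pi * 14^2 / 4 = 153.938 mm2
ld = 0.02 * 153.938 * 420 / sqrt(38.2)
= 209.2 mm

209.2


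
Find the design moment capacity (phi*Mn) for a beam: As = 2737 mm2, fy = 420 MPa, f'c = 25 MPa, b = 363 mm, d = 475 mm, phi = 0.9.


a = As * fy / (0.85 * f'c * b)
= 2737 * 420 / (0.85 * 25 * 363)
= 149.0248 mm
Mn = As * fy * (d - a/2) / 10^6
= 460.3765 kN-m
phi*Mn = 0.9 * 460.3765 = 414.34 kN-m

414.34


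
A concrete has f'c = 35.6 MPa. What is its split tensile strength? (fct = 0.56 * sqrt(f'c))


fct = 0.56 * sqrt(35.6)
= 0.56 * 5.967
= 3.341 MPa

3.341


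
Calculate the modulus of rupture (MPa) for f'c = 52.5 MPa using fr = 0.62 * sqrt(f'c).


fr = 0.62 * sqrt(52.5)
= 4.492 MPa

4.492


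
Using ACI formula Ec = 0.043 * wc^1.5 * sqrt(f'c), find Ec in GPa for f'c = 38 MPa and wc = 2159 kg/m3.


Ec = 0.043 * 2159^1.5 * sqrt(38) / 1000
= 26.59 GPa

26.59


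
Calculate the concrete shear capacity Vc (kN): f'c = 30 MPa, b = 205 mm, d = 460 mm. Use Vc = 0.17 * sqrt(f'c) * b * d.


Vc = 0.17 * sqrt(30) * 205 * 460 / 1000
= 87.81 kN

87.81


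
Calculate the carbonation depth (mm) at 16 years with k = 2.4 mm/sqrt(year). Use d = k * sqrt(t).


depth = k * sqrt(t)
= 2.4 * sqrt(16)
= 9.6 mm

9.6


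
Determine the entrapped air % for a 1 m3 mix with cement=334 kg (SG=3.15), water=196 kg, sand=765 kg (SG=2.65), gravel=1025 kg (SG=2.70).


Vol cement = 334 / (3.15 * 1000) = 0.106032 m3
Vol water = 196 / 1000 = 0.196 m3
Vol sand = 765 / (2.65 * 1000) = 0.288679 m3
Vol gravel = 1025 / (2.70 * 1000) = 0.37963 m3
Total solid + water volume = 0.970341 m3
Air = (1 - 0.970341) * 100 = 2.97%

2.97


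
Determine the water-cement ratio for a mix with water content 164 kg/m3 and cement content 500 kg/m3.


w/c = water / cement
w/c = 164 / 500 = 0.328

0.328


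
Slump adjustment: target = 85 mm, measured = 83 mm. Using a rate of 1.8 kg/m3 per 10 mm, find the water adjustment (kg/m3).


Difference = 85 - 83 = 2 mm
Water adjustment = 2 * 1.8 / 10 = 0.4 kg/m3

0.4


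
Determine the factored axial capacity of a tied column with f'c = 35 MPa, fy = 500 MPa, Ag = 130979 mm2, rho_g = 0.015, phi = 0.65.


Ast = rho * Ag = 0.015 * 130979 = 1964.685 mm2
phi*Pn = 0.65 * 0.80 * (0.85 * 35 * (130979 - 1964.685) + 500 * 1964.685) / 1000
= 2506.67 kN

2506.67


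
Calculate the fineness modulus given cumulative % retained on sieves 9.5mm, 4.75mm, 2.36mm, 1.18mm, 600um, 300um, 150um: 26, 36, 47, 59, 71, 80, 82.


FM = sum(cumulative % retained) / 100
= 401 / 100
= 4.01

4.01


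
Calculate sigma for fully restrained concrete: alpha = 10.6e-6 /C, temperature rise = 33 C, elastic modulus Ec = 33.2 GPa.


sigma = alpha * dT * Ec
= 10.6e-6 * 33 * 33.2 * 1000
= 11.613 MPa

11.613


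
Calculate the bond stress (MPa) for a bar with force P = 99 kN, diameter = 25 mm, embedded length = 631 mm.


u = P / (pi * db * ld)
= 99 * 1000 / (pi * 25 * 631)
= 1.998 MPa

1.998


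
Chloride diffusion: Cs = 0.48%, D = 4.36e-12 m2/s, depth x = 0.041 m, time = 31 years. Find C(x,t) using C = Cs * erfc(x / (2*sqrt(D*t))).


t_seconds = 31 * 365.25 * 24 * 3600 = 978285600.0 s
arg = 0.041 / (2 * sqrt(4.36e-12 * 978285600.0))
= 0.3139
erfc(0.3139) = 0.6571
C = 0.48 * 0.6571 = 0.3154%

0.3154


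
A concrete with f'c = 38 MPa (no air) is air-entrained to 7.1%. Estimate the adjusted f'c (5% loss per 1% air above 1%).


Strength loss = (7.1 - 1) * 5 = 30.5%
f'c = 38 * (1 - 30.5/100)
= 26.41 MPa

26.41


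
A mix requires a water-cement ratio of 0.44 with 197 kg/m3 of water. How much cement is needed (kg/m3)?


Cement = water / (w/c)
= 197 / 0.44
= 447.7 kg/m3

447.7


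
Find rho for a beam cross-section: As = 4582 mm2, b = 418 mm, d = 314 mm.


rho = As / (b * d)
= 4582 / (418 * 314)
= 0.0349

0.0349


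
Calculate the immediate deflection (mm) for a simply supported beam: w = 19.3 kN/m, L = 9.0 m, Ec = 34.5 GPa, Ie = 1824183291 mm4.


Convert: L = 9.0 m = 9000 mm, Ec = 34.5 GPa = 34500 MPa
delta = 5 * 19.3 * 9000^4 / (384 * 34500 * 1824183291)
= 26.2 mm

26.2


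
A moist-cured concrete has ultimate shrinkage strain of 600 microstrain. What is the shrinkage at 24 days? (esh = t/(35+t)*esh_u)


esh(24) = 24 / (35 + 24) * 600
= 24 / 59 * 600
= 244.1 microstrain

244.1


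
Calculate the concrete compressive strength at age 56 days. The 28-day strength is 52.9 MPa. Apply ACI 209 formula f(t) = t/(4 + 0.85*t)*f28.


f(56) = 56 / (4 + 0.85 * 56) * 52.9
= 56 / 51.6 * 52.9
= 57.41 MPa

57.41


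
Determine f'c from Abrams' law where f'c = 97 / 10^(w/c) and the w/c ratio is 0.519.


f'c = 97 / 10^0.519
= 97 / 3.304
= 29.36 MPa

29.36


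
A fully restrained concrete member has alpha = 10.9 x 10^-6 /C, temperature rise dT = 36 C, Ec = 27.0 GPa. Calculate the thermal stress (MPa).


sigma = alpha * dT * Ec
= 10.9e-6 * 36 * 27.0 * 1000
= 10.595 MPa

10.595


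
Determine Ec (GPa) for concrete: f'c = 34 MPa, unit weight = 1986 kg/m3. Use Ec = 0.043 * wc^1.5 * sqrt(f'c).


Ec = 0.043 * 1986^1.5 * sqrt(34) / 1000
= 22.19 GPa

22.19


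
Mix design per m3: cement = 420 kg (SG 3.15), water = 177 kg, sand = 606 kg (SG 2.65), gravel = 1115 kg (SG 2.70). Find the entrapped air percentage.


Vol cement = 420 / (3.15 * 1000) = 0.133333 m3
Vol water = 177 / 1000 = 0.177 m3
Vol sand = 606 / (2.65 * 1000) = 0.228679 m3
Vol gravel = 1115 / (2.70 * 1000) = 0.412963 m3
Total solid + water volume = 0.951976 m3
Air = (1 - 0.951976) * 100 = 4.8%

4.8


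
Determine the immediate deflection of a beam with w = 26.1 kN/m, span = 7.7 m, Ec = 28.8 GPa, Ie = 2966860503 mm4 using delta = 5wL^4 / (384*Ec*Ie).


Convert: L = 7.7 m = 7700 mm, Ec = 28.8 GPa = 28800 MPa
delta = 5 * 26.1 * 7700^4 / (384 * 28800 * 2966860503)
= 13.98 mm

13.98


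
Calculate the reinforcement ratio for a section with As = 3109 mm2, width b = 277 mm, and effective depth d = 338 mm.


rho = As / (b * d)
= 3109 / (277 * 338)
= 0.0332

0.0332


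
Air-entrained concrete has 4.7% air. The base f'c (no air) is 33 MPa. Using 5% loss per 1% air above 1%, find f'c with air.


Strength loss = (4.7 - 1) * 5 = 18.5%
f'c = 33 * (1 - 18.5/100)
= 26.89 MPa

26.89


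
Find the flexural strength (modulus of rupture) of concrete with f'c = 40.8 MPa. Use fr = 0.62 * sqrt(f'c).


fr = 0.62 * sqrt(40.8)
= 3.96 MPa

3.96


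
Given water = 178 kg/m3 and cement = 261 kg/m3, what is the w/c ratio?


w/c = water / cement
w/c = 178 / 261 = 0.682

0.682


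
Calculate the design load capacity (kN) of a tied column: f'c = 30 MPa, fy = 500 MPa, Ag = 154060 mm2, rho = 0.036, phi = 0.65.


Ast = rho * Ag = 0.036 * 154060 = 5546.16 mm2
phi*Pn = 0.65 * 0.80 * (0.85 * 30 * (154060 - 5546.16) + 500 * 5546.16) / 1000
= 3411.3 kN

3411.3


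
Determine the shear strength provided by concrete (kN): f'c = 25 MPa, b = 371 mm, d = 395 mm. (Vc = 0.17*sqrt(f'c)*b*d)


Vc = 0.17 * sqrt(25) * 371 * 395 / 1000
= 124.56 kN

124.56


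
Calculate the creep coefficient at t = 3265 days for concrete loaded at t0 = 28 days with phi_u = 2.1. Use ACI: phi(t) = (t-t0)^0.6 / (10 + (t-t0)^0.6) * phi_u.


dt = 3265 - 28 = 3237
phi = 3237^0.6 / (10 + 3237^0.6) * 2.1
= 1.947

1.947


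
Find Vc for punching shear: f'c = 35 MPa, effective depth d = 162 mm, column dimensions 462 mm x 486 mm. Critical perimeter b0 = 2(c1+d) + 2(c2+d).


b0 = 2*(462 + 162) + 2*(486 + 162) = 2544 mm
Vc = 0.33 * sqrt(35) * 2544 * 162 / 1000
= 804.6 kN

804.6


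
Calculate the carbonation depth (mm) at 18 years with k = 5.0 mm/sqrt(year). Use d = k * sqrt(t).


depth = k * sqrt(t)
= 5.0 * sqrt(18)
= 21.21 mm

21.21


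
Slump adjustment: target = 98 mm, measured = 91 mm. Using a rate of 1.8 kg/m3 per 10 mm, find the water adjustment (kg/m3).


Difference = 98 - 91 = 7 mm
Water adjustment = 7 * 1.8 / 10 = 1.3 kg/m3

1.3


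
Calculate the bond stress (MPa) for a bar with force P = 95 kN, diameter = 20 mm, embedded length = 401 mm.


u = P / (pi * db * ld)
= 95 * 1000 / (pi * 20 * 401)
= 3.771 MPa

3.771


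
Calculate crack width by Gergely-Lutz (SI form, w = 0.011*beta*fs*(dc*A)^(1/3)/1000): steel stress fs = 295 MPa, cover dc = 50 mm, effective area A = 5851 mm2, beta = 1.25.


w = 0.011 * beta * fs * (dc * A)^(1/3) / 1000
= 0.011 * 1.25 * 295 * (50 * 5851)^(1/3) / 1000
= 0.269 mm

0.269


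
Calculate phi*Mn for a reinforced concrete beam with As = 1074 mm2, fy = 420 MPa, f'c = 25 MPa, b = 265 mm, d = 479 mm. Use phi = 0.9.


a = As * fy / (0.85 * f'c * b)
= 1074 * 420 / (0.85 * 25 * 265)
= 80.103 mm
Mn = As * fy * (d - a/2) / 10^6
= 198.0009 kN-m
phi*Mn = 0.9 * 198.0009 = 178.2 kN-m

178.2


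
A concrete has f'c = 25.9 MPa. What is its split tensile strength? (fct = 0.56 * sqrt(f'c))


fct = 0.56 * sqrt(25.9)
= 0.56 * 5.089
= 2.85 MPa

2.85


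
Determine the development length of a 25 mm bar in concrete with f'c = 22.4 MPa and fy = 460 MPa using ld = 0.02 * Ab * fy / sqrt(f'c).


Ab = pi * 25^2 / 4 = 490.874 mm2
ld = 0.02 * 490.874 * 460 / sqrt(22.4)
= 954.2 mm

954.2


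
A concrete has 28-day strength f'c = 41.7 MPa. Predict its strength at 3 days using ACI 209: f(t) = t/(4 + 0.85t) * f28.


f(3) = 3 / (4 + 0.85 * 3) * 41.7
= 3 / 6.55 * 41.7
= 19.1 MPa

19.1


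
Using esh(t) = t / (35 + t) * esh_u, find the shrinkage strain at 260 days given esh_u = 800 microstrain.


esh(260) = 260 / (35 + 260) * 800
= 260 / 295 * 800
= 705.1 microstrain

705.1


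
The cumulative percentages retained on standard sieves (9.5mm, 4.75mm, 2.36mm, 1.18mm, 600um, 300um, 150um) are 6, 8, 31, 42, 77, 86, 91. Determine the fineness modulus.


FM = sum(cumulative % retained) / 100
= 341 / 100
= 3.41

3.41


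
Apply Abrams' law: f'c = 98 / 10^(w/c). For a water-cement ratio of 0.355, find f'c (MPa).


f'c = 98 / 10^0.355
= 98 / 2.265
= 43.27 MPa

43.27


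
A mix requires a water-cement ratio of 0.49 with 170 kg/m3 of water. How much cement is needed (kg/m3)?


Cement = water / (w/c)
= 170 / 0.49
= 346.9 kg/m3

346.9


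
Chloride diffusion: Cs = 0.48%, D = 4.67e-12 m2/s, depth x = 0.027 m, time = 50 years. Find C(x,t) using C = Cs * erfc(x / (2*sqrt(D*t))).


t_seconds = 50 * 365.25 * 24 * 3600 = 1577880000.0 s
arg = 0.027 / (2 * sqrt(4.67e-12 * 1577880000.0))
= 0.1573
erfc(0.1573) = 0.824
C = 0.48 * 0.824 = 0.3955%

0.3955


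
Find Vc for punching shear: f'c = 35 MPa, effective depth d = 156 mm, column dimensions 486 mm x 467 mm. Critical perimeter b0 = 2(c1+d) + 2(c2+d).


b0 = 2*(486 + 156) + 2*(467 + 156) = 2530 mm
Vc = 0.33 * sqrt(35) * 2530 * 156 / 1000
= 770.54 kN

770.54


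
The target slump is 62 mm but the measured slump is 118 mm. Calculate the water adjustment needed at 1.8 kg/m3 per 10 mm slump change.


Difference = 62 - 118 = -56 mm
Water adjustment = -56 * 1.8 / 10 = -10.1 kg/m3

-10.1


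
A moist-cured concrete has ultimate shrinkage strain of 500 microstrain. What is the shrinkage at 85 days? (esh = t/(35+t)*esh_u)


esh(85) = 85 / (35 + 85) * 500
= 85 / 120 * 500
= 354.2 microstrain

354.2


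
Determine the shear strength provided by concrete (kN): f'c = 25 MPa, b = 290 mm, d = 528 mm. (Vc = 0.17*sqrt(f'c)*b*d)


Vc = 0.17 * sqrt(25) * 290 * 528 / 1000
= 130.15 kN

130.15


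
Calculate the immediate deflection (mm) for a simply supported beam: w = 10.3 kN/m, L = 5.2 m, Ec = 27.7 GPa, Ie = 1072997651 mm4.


Convert: L = 5.2 m = 5200 mm, Ec = 27.7 GPa = 27700 MPa
delta = 5 * 10.3 * 5200^4 / (384 * 27700 * 1072997651)
= 3.3 mm

3.3


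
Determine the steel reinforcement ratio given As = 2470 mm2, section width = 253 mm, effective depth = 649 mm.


rho = As / (b * d)
= 2470 / (253 * 649)
= 0.015

0.015


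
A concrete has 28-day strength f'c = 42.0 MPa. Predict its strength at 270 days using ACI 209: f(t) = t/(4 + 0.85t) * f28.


f(270) = 270 / (4 + 0.85 * 270) * 42.0
= 270 / 233.5 * 42.0
= 48.57 MPa

48.57


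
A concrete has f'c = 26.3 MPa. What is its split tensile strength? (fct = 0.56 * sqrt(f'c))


fct = 0.56 * sqrt(26.3)
= 0.56 * 5.128
= 2.872 MPa

2.872


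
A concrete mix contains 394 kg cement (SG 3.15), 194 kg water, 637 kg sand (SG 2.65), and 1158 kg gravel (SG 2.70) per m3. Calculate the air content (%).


Vol cement = 394 / (3.15 * 1000) = 0.125079 m3
Vol water = 194 / 1000 = 0.194 m3
Vol sand = 637 / (2.65 * 1000) = 0.240377 m3
Vol gravel = 1158 / (2.70 * 1000) = 0.428889 m3
Total solid + water volume = 0.988346 m3
Air = (1 - 0.988346) * 100 = 1.17%

1.17


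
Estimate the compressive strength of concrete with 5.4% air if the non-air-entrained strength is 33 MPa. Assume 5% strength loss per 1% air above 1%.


Strength loss = (5.4 - 1) * 5 = 22.0%
f'c = 33 * (1 - 22.0/100)
= 25.74 MPa

25.74


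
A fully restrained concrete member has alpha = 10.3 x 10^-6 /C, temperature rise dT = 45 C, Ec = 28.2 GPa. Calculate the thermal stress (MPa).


sigma = alpha * dT * Ec
= 10.3e-6 * 45 * 28.2 * 1000
= 13.071 MPa

13.071


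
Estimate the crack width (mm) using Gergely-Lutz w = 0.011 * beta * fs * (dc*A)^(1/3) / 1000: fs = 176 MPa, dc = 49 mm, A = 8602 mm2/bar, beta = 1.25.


w = 0.011 * beta * fs * (dc * A)^(1/3) / 1000
= 0.011 * 1.25 * 176 * (49 * 8602)^(1/3) / 1000
= 0.181 mm

0.181


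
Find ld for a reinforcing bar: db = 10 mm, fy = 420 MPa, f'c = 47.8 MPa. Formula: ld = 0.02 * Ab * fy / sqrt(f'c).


Ab = pi * 10^2 / 4 = 78.54 mm2
ld = 0.02 * 78.54 * 420 / sqrt(47.8)
= 95.4 mm

95.4


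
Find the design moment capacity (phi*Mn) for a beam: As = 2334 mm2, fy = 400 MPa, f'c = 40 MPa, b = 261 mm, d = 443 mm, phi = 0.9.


a = As * fy / (0.85 * f'c * b)
= 2334 * 400 / (0.85 * 40 * 261)
= 105.2062 mm
Mn = As * fy * (d - a/2) / 10^6
= 364.4745 kN-m
phi*Mn = 0.9 * 364.4745 = 328.03 kN-m

328.03


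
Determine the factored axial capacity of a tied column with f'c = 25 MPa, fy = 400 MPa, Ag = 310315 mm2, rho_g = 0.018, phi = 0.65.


Ast = rho * Ag = 0.018 * 310315 = 5585.67 mm2
phi*Pn = 0.65 * 0.80 * (0.85 * 25 * (310315 - 5585.67) + 400 * 5585.67) / 1000
= 4529.08 kN

4529.08


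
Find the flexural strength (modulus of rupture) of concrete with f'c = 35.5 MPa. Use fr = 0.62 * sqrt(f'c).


fr = 0.62 * sqrt(35.5)
= 3.694 MPa

3.694


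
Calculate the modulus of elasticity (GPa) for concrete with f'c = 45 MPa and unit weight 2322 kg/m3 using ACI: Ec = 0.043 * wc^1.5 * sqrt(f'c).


Ec = 0.043 * 2322^1.5 * sqrt(45) / 1000
= 32.28 GPa

32.28


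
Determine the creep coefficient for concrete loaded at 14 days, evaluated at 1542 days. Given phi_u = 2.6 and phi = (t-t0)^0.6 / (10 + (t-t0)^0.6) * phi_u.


dt = 1542 - 14 = 1528
phi = 1528^0.6 / (10 + 1528^0.6) * 2.6
= 2.315

2.315


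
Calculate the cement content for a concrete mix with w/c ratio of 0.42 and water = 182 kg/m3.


Cement = water / (w/c)
= 182 / 0.42
= 433.3 kg/m3

433.3


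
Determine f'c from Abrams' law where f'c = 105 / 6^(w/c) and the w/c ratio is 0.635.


f'c = 105 / 6^0.635
= 105 / 3.12
= 33.66 MPa

33.66


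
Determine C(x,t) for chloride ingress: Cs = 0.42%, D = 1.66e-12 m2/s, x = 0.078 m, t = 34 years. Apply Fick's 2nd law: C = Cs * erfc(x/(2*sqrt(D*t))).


t_seconds = 34 * 365.25 * 24 * 3600 = 1072958400.0 s
arg = 0.078 / (2 * sqrt(1.66e-12 * 1072958400.0))
= 0.9241
erfc(0.9241) = 0.1913
C = 0.42 * 0.1913 = 0.0803%

0.0803


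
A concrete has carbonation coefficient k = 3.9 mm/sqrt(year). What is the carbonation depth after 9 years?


depth = k * sqrt(t)
= 3.9 * sqrt(9)
= 11.7 mm

11.7


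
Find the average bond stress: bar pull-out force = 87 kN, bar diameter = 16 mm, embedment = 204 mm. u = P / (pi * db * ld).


u = P / (pi * db * ld)
= 87 * 1000 / (pi * 16 * 204)
= 8.484 MPa

8.484


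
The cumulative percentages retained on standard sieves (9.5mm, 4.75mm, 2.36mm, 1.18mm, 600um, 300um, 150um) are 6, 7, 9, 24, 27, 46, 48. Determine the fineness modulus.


FM = sum(cumulative % retained) / 100
= 167 / 100
= 1.67

1.67


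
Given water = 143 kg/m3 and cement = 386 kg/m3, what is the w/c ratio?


w/c = water / cement
w/c = 143 / 386 = 0.37

0.37


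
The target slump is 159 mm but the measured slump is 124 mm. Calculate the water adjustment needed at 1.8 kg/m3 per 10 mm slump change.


Difference = 159 - 124 = 35 mm
Water adjustment = 35 * 1.8 / 10 = 6.3 kg/m3

6.3


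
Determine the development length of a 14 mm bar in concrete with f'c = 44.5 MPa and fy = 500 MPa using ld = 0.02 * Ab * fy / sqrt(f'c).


Ab = pi * 14^2 / 4 = 153.938 mm2
ld = 0.02 * 153.938 * 500 / sqrt(44.5)
= 230.8 mm

230.8


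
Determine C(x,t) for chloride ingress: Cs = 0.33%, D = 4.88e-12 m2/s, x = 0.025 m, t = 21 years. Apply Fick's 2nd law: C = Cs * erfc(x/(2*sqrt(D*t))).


t_seconds = 21 * 365.25 * 24 * 3600 = 662709600.0 s
arg = 0.025 / (2 * sqrt(4.88e-12 * 662709600.0))
= 0.2198
erfc(0.2198) = 0.7559
C = 0.33 * 0.7559 = 0.2495%

0.2495


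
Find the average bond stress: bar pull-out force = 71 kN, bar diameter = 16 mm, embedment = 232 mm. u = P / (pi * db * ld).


u = P / (pi * db * ld)
= 71 * 1000 / (pi * 16 * 232)
= 6.088 MPa

6.088


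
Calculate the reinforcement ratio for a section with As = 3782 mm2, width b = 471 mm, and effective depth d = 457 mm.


rho = As / (b * d)
= 3782 / (471 * 457)
= 0.0176

0.0176


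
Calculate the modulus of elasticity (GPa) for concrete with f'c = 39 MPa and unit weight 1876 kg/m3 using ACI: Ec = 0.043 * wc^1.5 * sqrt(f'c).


Ec = 0.043 * 1876^1.5 * sqrt(39) / 1000
= 21.82 GPa

21.82


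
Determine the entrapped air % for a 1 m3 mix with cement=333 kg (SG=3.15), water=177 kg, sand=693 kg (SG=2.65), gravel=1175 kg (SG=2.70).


Vol cement = 333 / (3.15 * 1000) = 0.105714 m3
Vol water = 177 / 1000 = 0.177 m3
Vol sand = 693 / (2.65 * 1000) = 0.261509 m3
Vol gravel = 1175 / (2.70 * 1000) = 0.435185 m3
Total solid + water volume = 0.979409 m3
Air = (1 - 0.979409) * 100 = 2.06%

2.06


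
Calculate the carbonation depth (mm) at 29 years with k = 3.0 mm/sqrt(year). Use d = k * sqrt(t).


depth = k * sqrt(t)
= 3.0 * sqrt(29)
= 16.16 mm

16.16


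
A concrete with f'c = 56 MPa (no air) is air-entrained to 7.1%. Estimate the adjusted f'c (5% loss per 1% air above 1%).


Strength loss = (7.1 - 1) * 5 = 30.5%
f'c = 56 * (1 - 30.5/100)
= 38.92 MPa

38.92


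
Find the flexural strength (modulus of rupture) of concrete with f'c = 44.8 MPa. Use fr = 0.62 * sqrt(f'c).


fr = 0.62 * sqrt(44.8)
= 4.15 MPa

4.15


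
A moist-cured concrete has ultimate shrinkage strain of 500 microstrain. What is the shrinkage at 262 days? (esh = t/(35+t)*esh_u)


esh(262) = 262 / (35 + 262) * 500
= 262 / 297 * 500
= 441.1 microstrain

441.1


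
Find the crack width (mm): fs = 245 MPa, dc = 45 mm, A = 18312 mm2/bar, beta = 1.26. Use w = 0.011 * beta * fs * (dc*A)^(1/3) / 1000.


w = 0.011 * beta * fs * (dc * A)^(1/3) / 1000
= 0.011 * 1.26 * 245 * (45 * 18312)^(1/3) / 1000
= 0.318 mm

0.318


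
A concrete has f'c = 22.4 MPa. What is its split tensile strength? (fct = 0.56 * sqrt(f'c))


fct = 0.56 * sqrt(22.4)
= 0.56 * 4.733
= 2.65 MPa

2.65


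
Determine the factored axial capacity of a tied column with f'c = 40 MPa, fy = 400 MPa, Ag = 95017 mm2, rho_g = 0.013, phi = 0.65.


Ast = rho * Ag = 0.013 * 95017 = 1235.221 mm2
phi*Pn = 0.65 * 0.80 * (0.85 * 40 * (95017 - 1235.221) + 400 * 1235.221) / 1000
= 1914.99 kN

1914.99


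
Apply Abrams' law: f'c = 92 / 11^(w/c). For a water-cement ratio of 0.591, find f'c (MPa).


f'c = 92 / 11^0.591
= 92 / 4.125
= 22.3 MPa

22.3


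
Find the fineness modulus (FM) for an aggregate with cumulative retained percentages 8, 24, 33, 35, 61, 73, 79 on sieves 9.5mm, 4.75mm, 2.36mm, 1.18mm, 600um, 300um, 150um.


FM = sum(cumulative % retained) / 100
= 313 / 100
= 3.13

3.13


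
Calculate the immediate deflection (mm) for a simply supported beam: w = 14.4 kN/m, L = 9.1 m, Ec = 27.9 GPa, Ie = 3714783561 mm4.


Convert: L = 9.1 m = 9100 mm, Ec = 27.9 GPa = 27900 MPa
delta = 5 * 14.4 * 9100^4 / (384 * 27900 * 3714783561)
= 12.41 mm

12.41


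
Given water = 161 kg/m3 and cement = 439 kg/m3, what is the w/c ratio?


w/c = water / cement
w/c = 161 / 439 = 0.367

0.367


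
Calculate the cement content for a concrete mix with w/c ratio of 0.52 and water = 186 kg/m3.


Cement = water / (w/c)
= 186 / 0.52
= 357.7 kg/m3

357.7


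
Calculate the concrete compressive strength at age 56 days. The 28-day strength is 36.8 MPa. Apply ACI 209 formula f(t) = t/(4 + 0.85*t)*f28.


f(56) = 56 / (4 + 0.85 * 56) * 36.8
= 56 / 51.6 * 36.8
= 39.94 MPa

39.94


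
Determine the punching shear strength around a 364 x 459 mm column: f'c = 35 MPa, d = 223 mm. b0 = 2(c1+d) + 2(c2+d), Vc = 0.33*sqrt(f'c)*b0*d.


b0 = 2*(364 + 223) + 2*(459 + 223) = 2538 mm
Vc = 0.33 * sqrt(35) * 2538 * 223 / 1000
= 1104.95 kN

1104.95


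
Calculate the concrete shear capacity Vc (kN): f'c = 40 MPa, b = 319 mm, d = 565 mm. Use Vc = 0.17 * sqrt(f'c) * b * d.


Vc = 0.17 * sqrt(40) * 319 * 565 / 1000
= 193.78 kN

193.78


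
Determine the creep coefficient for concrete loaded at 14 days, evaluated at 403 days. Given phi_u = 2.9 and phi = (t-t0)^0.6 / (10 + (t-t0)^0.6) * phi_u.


dt = 403 - 14 = 389
phi = 389^0.6 / (10 + 389^0.6) * 2.9
= 2.267

2.267


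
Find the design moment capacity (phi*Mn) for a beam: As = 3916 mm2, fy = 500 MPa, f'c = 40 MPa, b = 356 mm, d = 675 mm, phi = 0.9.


a = As * fy / (0.85 * f'c * b)
= 3916 * 500 / (0.85 * 40 * 356)
= 161.7647 mm
Mn = As * fy * (d - a/2) / 10^6
= 1163.2824 kN-m
phi*Mn = 0.9 * 1163.2824 = 1046.95 kN-m

1046.95


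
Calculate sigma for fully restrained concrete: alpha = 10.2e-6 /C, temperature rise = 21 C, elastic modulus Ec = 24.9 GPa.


sigma = alpha * dT * Ec
= 10.2e-6 * 21 * 24.9 * 1000
= 5.334 MPa

5.334


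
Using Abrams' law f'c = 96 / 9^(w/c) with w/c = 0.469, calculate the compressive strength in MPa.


f'c = 96 / 9^0.469
= 96 / 2.802
= 34.26 MPa

34.26


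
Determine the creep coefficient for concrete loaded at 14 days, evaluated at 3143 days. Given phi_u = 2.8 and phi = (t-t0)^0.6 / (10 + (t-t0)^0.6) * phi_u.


dt = 3143 - 14 = 3129
phi = 3129^0.6 / (10 + 3129^0.6) * 2.8
= 2.593

2.593


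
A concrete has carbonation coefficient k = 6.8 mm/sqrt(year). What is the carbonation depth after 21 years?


depth = k * sqrt(t)
= 6.8 * sqrt(21)
= 31.16 mm

31.16


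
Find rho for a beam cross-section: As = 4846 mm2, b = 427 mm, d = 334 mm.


rho = As / (b * d)
= 4846 / (427 * 334)
= 0.034

0.034


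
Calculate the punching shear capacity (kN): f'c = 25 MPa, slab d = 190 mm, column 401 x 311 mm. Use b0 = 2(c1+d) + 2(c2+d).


b0 = 2*(401 + 190) + 2*(311 + 190) = 2184 mm
Vc = 0.33 * sqrt(25) * 2184 * 190 / 1000
= 684.68 kN

684.68


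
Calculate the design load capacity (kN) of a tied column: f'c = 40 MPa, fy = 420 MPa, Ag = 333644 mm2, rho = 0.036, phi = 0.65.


Ast = rho * Ag = 0.036 * 333644 = 12011.184 mm2
phi*Pn = 0.65 * 0.80 * (0.85 * 40 * (333644 - 12011.184) + 420 * 12011.184) / 1000
= 8309.71 kN

8309.71


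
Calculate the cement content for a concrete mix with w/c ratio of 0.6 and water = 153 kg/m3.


Cement = water / (w/c)
= 153 / 0.6
= 255.0 kg/m3

255.0


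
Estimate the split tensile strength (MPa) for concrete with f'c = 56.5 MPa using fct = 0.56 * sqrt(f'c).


fct = 0.56 * sqrt(56.5)
= 0.56 * 7.517
= 4.209 MPa

4.209


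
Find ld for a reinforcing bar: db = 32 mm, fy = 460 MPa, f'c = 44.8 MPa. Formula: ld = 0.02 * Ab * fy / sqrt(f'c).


Ab = pi * 32^2 / 4 = 804.248 mm2
ld = 0.02 * 804.248 * 460 / sqrt(44.8)
= 1105.4 mm

1105.4


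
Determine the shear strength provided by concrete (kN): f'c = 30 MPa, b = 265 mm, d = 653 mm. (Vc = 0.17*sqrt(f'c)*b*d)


Vc = 0.17 * sqrt(30) * 265 * 653 / 1000
= 161.13 kN

161.13


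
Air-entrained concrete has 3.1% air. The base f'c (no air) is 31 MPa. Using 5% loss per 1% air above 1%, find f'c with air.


Strength loss = (3.1 - 1) * 5 = 10.5%
f'c = 31 * (1 - 10.5/100)
= 27.75 MPa

27.75


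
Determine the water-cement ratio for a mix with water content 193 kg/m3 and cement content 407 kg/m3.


w/c = water / cement
w/c = 193 / 407 = 0.474

0.474


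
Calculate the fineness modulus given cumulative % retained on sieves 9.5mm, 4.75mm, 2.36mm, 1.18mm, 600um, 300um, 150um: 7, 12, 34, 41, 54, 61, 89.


FM = sum(cumulative % retained) / 100
= 298 / 100
= 2.98

2.98


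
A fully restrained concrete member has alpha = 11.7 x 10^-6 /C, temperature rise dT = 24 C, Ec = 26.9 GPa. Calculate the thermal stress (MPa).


sigma = alpha * dT * Ec
= 11.7e-6 * 24 * 26.9 * 1000
= 7.554 MPa

7.554


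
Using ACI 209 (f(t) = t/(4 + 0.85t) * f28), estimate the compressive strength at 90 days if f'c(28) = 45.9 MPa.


f(90) = 90 / (4 + 0.85 * 90) * 45.9
= 90 / 80.5 * 45.9
= 51.32 MPa

51.32


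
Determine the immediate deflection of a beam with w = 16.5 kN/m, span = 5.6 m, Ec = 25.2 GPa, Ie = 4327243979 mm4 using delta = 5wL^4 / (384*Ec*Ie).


Convert: L = 5.6 m = 5600 mm, Ec = 25.2 GPa = 25200 MPa
delta = 5 * 16.5 * 5600^4 / (384 * 25200 * 4327243979)
= 1.94 mm

1.94


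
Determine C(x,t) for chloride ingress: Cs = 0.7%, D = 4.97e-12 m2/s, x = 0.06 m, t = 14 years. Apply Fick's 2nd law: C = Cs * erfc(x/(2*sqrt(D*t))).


t_seconds = 14 * 365.25 * 24 * 3600 = 441806400.0 s
arg = 0.06 / (2 * sqrt(4.97e-12 * 441806400.0))
= 0.6402
erfc(0.6402) = 0.3653
C = 0.7 * 0.3653 = 0.2557%

0.2557


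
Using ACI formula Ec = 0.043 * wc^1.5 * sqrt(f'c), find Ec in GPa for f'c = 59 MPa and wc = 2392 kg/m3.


Ec = 0.043 * 2392^1.5 * sqrt(59) / 1000
= 38.64 GPa

38.64


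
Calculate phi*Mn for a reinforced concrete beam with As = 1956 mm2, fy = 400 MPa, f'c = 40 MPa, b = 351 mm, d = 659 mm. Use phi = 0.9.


a = As * fy / (0.85 * f'c * b)
= 1956 * 400 / (0.85 * 40 * 351)
= 65.5606 mm
Mn = As * fy * (d - a/2) / 10^6
= 489.9543 kN-m
phi*Mn = 0.9 * 489.9543 = 440.96 kN-m

440.96


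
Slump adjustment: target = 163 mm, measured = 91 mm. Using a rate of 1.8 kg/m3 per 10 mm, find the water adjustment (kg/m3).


Difference = 163 - 91 = 72 mm
Water adjustment = 72 * 1.8 / 10 = 13.0 kg/m3

13.0


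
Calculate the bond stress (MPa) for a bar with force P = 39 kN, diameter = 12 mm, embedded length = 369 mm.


u = P / (pi * db * ld)
= 39 * 1000 / (pi * 12 * 369)
= 2.804 MPa

2.804


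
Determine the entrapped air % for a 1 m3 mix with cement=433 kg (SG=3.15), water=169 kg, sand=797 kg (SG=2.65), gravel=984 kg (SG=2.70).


Vol cement = 433 / (3.15 * 1000) = 0.13746 m3
Vol water = 169 / 1000 = 0.169 m3
Vol sand = 797 / (2.65 * 1000) = 0.300755 m3
Vol gravel = 984 / (2.70 * 1000) = 0.364444 m3
Total solid + water volume = 0.971659 m3
Air = (1 - 0.971659) * 100 = 2.83%

2.83


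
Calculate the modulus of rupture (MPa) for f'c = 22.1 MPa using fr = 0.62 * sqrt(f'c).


fr = 0.62 * sqrt(22.1)
= 2.915 MPa

2.915


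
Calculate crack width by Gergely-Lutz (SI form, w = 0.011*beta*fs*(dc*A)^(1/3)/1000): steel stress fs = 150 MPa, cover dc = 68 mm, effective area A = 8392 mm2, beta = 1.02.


w = 0.011 * beta * fs * (dc * A)^(1/3) / 1000
= 0.011 * 1.02 * 150 * (68 * 8392)^(1/3) / 1000
= 0.14 mm

0.14


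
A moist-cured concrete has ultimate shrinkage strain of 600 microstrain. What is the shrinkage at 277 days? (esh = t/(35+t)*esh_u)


esh(277) = 277 / (35 + 277) * 600
= 277 / 312 * 600
= 532.7 microstrain

532.7


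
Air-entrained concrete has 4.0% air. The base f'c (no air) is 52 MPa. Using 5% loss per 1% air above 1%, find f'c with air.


Strength loss = (4.0 - 1) * 5 = 15.0%
f'c = 52 * (1 - 15.0/100)
= 44.2 MPa

44.2


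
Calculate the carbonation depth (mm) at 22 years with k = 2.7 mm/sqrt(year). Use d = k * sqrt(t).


depth = k * sqrt(t)
= 2.7 * sqrt(22)
= 12.66 mm

12.66


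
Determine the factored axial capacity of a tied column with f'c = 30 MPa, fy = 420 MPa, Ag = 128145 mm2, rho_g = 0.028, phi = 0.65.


Ast = rho * Ag = 0.028 * 128145 = 3588.06 mm2
phi*Pn = 0.65 * 0.80 * (0.85 * 30 * (128145 - 3588.06) + 420 * 3588.06) / 1000
= 2435.26 kN

2435.26


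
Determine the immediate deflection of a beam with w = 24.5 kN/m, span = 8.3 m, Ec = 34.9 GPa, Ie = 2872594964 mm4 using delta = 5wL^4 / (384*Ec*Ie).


Convert: L = 8.3 m = 8300 mm, Ec = 34.9 GPa = 34900 MPa
delta = 5 * 24.5 * 8300^4 / (384 * 34900 * 2872594964)
= 15.1 mm

15.1


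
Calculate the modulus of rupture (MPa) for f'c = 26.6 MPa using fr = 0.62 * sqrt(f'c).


fr = 0.62 * sqrt(26.6)
= 3.198 MPa

3.198


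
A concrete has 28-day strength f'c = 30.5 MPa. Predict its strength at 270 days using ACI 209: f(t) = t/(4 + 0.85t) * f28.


f(270) = 270 / (4 + 0.85 * 270) * 30.5
= 270 / 233.5 * 30.5
= 35.27 MPa

35.27


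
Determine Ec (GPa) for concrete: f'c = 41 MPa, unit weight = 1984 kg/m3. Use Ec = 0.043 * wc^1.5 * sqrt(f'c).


Ec = 0.043 * 1984^1.5 * sqrt(41) / 1000
= 24.33 GPa

24.33


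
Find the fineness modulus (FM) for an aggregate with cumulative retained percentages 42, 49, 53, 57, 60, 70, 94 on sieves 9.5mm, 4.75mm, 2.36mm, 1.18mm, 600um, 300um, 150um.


FM = sum(cumulative % retained) / 100
= 425 / 100
= 4.25

4.25


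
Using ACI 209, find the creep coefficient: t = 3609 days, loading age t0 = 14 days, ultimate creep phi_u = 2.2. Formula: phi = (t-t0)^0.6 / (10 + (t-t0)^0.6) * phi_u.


dt = 3609 - 14 = 3595
phi = 3595^0.6 / (10 + 3595^0.6) * 2.2
= 2.049

2.049


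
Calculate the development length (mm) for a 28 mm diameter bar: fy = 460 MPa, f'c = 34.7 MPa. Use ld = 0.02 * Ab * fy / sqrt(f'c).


Ab = pi * 28^2 / 4 = 615.752 mm2
ld = 0.02 * 615.752 * 460 / sqrt(34.7)
= 961.7 mm

961.7


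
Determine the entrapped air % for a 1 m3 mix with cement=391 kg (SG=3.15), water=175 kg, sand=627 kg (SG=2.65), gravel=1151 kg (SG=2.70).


Vol cement = 391 / (3.15 * 1000) = 0.124127 m3
Vol water = 175 / 1000 = 0.175 m3
Vol sand = 627 / (2.65 * 1000) = 0.236604 m3
Vol gravel = 1151 / (2.70 * 1000) = 0.426296 m3
Total solid + water volume = 0.962027 m3
Air = (1 - 0.962027) * 100 = 3.8%

3.8


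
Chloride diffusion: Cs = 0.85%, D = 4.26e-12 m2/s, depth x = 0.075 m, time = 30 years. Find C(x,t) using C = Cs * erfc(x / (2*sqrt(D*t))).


t_seconds = 30 * 365.25 * 24 * 3600 = 946728000.0 s
arg = 0.075 / (2 * sqrt(4.26e-12 * 946728000.0))
= 0.5905
erfc(0.5905) = 0.4037
C = 0.85 * 0.4037 = 0.3431%

0.3431


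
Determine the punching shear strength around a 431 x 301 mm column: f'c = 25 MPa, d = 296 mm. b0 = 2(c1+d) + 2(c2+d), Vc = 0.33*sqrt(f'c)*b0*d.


b0 = 2*(431 + 296) + 2*(301 + 296) = 2648 mm
Vc = 0.33 * sqrt(25) * 2648 * 296 / 1000
= 1293.28 kN

1293.28


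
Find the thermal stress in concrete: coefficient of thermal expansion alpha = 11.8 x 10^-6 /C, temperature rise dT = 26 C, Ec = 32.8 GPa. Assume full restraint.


sigma = alpha * dT * Ec
= 11.8e-6 * 26 * 32.8 * 1000
= 10.063 MPa

10.063


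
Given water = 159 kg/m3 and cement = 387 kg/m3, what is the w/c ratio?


w/c = water / cement
w/c = 159 / 387 = 0.411

0.411


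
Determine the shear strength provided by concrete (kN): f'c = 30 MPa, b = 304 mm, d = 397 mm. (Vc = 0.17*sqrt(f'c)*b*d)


Vc = 0.17 * sqrt(30) * 304 * 397 / 1000
= 112.38 kN

112.38


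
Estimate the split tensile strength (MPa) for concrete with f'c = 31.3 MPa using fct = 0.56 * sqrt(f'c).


fct = 0.56 * sqrt(31.3)
= 0.56 * 5.595
= 3.133 MPa

3.133


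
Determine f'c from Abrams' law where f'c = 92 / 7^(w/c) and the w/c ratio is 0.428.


f'c = 92 / 7^0.428
= 92 / 2.3
= 40.0 MPa

40.0


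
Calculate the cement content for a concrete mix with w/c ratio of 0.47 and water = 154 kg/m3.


Cement = water / (w/c)
= 154 / 0.47
= 327.7 kg/m3

327.7


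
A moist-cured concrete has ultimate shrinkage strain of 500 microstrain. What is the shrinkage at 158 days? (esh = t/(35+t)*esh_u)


esh(158) = 158 / (35 + 158) * 500
= 158 / 193 * 500
= 409.3 microstrain

409.3


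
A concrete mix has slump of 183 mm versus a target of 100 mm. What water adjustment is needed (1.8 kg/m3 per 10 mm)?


Difference = 100 - 183 = -83 mm
Water adjustment = -83 * 1.8 / 10 = -14.9 kg/m3

-14.9


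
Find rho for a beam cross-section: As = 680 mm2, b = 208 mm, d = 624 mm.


rho = As / (b * d)
= 680 / (208 * 624)
= 0.0052

0.0052


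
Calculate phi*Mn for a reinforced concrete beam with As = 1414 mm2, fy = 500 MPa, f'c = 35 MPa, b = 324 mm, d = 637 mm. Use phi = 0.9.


a = As * fy / (0.85 * f'c * b)
= 1414 * 500 / (0.85 * 35 * 324)
= 73.3479 mm
Mn = As * fy * (d - a/2) / 10^6
= 424.4305 kN-m
phi*Mn = 0.9 * 424.4305 = 381.99 kN-m

381.99


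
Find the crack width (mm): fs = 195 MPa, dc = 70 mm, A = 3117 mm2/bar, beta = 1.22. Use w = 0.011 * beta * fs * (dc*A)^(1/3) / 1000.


w = 0.011 * beta * fs * (dc * A)^(1/3) / 1000
= 0.011 * 1.22 * 195 * (70 * 3117)^(1/3) / 1000
= 0.158 mm

0.158


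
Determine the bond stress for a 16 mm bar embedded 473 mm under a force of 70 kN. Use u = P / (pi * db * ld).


u = P / (pi * db * ld)
= 70 * 1000 / (pi * 16 * 473)
= 2.944 MPa

2.944


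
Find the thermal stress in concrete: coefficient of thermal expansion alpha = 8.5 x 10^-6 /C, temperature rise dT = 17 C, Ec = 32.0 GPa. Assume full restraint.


sigma = alpha * dT * Ec
= 8.5e-6 * 17 * 32.0 * 1000
= 4.624 MPa

4.624


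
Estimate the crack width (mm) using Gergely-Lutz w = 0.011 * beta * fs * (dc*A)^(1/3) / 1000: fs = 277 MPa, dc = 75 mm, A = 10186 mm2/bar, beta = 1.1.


w = 0.011 * beta * fs * (dc * A)^(1/3) / 1000
= 0.011 * 1.1 * 277 * (75 * 10186)^(1/3) / 1000
= 0.306 mm

0.306


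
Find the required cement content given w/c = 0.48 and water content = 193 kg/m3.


Cement = water / (w/c)
= 193 / 0.48
= 402.1 kg/m3

402.1


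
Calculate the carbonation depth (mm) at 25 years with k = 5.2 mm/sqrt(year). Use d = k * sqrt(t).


depth = k * sqrt(t)
= 5.2 * sqrt(25)
= 26.0 mm

26.0


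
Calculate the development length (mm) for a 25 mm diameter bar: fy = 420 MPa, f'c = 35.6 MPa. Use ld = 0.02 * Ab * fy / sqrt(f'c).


Ab = pi * 25^2 / 4 = 490.874 mm2
ld = 0.02 * 490.874 * 420 / sqrt(35.6)
= 691.1 mm

691.1


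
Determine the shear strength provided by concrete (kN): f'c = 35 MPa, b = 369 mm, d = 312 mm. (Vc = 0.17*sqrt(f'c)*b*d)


Vc = 0.17 * sqrt(35) * 369 * 312 / 1000
= 115.79 kN

115.79


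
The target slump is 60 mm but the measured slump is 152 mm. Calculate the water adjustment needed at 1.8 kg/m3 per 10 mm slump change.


Difference = 60 - 152 = -92 mm
Water adjustment = -92 * 1.8 / 10 = -16.6 kg/m3

-16.6


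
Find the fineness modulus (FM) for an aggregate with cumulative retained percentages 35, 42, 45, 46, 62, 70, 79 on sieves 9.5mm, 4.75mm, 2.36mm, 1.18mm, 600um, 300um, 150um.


FM = sum(cumulative % retained) / 100
= 379 / 100
= 3.79

3.79


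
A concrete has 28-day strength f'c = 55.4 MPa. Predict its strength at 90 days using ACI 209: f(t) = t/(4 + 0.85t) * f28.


f(90) = 90 / (4 + 0.85 * 90) * 55.4
= 90 / 80.5 * 55.4
= 61.94 MPa

61.94


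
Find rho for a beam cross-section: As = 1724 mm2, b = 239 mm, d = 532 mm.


rho = As / (b * d)
= 1724 / (239 * 532)
= 0.0136

0.0136


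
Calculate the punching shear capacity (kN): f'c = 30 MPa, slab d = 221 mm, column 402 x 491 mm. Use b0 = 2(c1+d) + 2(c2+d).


b0 = 2*(402 + 221) + 2*(491 + 221) = 2670 mm
Vc = 0.33 * sqrt(30) * 2670 * 221 / 1000
= 1066.54 kN

1066.54


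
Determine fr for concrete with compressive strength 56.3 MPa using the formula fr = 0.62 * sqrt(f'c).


fr = 0.62 * sqrt(56.3)
= 4.652 MPa

4.652


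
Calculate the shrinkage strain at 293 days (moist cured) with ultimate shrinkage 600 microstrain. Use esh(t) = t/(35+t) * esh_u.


esh(293) = 293 / (35 + 293) * 600
= 293 / 328 * 600
= 536.0 microstrain

536.0


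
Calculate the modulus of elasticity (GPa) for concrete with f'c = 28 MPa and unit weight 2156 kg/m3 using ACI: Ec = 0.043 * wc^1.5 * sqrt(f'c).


Ec = 0.043 * 2156^1.5 * sqrt(28) / 1000
= 22.78 GPa

22.78


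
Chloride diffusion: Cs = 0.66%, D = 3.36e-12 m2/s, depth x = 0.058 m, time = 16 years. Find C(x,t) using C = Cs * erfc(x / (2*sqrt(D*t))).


t_seconds = 16 * 365.25 * 24 * 3600 = 504921600.0 s
arg = 0.058 / (2 * sqrt(3.36e-12 * 504921600.0))
= 0.7041
erfc(0.7041) = 0.3194
C = 0.66 * 0.3194 = 0.2108%

0.2108


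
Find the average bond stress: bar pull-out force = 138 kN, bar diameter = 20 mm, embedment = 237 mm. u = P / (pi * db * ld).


u = P / (pi * db * ld)
= 138 * 1000 / (pi * 20 * 237)
= 9.267 MPa

9.267


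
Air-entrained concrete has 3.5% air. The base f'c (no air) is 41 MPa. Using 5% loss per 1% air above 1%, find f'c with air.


Strength loss = (3.5 - 1) * 5 = 12.5%
f'c = 41 * (1 - 12.5/100)
= 35.88 MPa

35.88


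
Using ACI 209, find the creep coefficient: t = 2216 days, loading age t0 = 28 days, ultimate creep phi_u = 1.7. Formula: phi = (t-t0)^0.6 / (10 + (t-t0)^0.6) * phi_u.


dt = 2216 - 28 = 2188
phi = 2188^0.6 / (10 + 2188^0.6) * 1.7
= 1.547

1.547


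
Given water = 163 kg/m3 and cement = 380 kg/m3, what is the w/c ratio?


w/c = water / cement
w/c = 163 / 380 = 0.429

0.429


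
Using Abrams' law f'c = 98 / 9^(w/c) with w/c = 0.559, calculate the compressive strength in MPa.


f'c = 98 / 9^0.559
= 98 / 3.415
= 28.69 MPa

28.69
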